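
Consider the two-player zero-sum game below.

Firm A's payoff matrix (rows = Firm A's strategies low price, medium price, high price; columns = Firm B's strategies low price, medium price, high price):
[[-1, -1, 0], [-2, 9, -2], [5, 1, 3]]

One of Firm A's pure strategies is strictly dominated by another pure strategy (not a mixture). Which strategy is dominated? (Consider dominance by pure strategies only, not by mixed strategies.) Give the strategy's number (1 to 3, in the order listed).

Compare low price with high price: 5 > -1, 1 > -1, 3 > 0.
So high price strictly dominates low price for Firm A; low price is strictly dominated.

1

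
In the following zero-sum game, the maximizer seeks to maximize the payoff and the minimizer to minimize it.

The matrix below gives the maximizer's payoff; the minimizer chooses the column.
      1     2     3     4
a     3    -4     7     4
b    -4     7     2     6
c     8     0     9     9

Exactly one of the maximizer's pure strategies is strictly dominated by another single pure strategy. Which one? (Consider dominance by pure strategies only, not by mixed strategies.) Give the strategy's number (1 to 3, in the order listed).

1

Compare a with c: 8 > 3, 0 > -4, 9 > 7, 9 > 4.
So c strictly dominates a for the maximizer; a is strictly dominated.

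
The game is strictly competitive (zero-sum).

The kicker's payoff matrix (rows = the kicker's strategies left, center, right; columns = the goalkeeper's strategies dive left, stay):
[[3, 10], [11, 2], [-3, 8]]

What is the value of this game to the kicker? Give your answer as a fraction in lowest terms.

13/2

Row right is strictly dominated by row left, so the kicker never plays it.
The remaining 2×2 game on (left, center) × (dive left, stay) has no saddle point. Let the kicker play left with probability p; indifference gives 3p + 11(1−p) = 10p + 2(1−p), so p = 9/16.
Similarly the goalkeeper's optimal q on dive left is 1/2, and the value is 3·(1/2) + (10)·(1/2) = 13/2.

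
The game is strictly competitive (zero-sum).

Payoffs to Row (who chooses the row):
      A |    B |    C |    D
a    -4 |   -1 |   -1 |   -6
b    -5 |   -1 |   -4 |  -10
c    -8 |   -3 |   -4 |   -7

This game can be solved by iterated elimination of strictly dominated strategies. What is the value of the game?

-6

Column C is strictly dominated by A for Column (-4<-1, -5<-4, -8<-4); eliminate C.
Column B is strictly dominated by A for Column (-4<-1, -5<-1, -8<-3); eliminate B.
Row b is strictly dominated by row a (-4>-5, -6>-10); eliminate b.
Row c is strictly dominated by row a (-4>-8, -6>-7); eliminate c.
Column A is strictly dominated by D for Column (-6<-4); eliminate A.
Only (a, D) remains, with payoff -6.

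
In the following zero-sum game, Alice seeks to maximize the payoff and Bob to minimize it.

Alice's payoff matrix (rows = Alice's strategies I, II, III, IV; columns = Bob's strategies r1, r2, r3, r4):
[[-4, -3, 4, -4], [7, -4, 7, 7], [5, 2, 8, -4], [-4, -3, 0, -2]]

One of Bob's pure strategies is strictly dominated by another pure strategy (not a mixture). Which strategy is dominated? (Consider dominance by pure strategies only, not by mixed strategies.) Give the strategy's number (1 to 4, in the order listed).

3

Bob prefers columns that give Alice less. Compare r3 with r2: -3 < 4, -4 < 7, 2 < 8, -3 < 0.
So r2 strictly dominates r3 for Bob; r3 is strictly dominated.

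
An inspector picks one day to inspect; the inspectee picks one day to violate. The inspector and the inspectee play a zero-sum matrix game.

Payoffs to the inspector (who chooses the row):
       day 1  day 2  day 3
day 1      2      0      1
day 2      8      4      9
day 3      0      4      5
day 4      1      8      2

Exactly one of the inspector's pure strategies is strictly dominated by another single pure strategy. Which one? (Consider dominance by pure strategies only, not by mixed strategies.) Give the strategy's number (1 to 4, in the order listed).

Compare day 1 with day 2: 8 > 2, 4 > 0, 9 > 1.
So day 2 strictly dominates day 1 for the inspector; day 1 is strictly dominated.

1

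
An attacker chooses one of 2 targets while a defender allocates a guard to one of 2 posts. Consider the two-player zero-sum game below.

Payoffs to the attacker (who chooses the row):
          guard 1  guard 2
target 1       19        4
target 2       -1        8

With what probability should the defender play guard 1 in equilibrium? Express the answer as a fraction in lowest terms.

1/6

Row minima are 4 and -1, so the attacker's maximin is 4; column maxima are 19 and 8, so the defender's minimax is 8. These differ, so the equilibrium is in mixed strategies.
Let the defender play guard 1 with probability q. The attacker is indifferent when 19q + 4(1−q) = −q + 8(1−q), giving q = 1/6.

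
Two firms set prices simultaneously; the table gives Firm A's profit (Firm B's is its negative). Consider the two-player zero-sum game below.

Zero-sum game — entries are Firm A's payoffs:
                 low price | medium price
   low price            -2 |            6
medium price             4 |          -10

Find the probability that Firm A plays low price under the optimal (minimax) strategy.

7/11

Row minima are -2 and -10, so Firm A's maximin is -2; column maxima are 4 and 6, so Firm B's minimax is 4. These differ, so the equilibrium is in mixed strategies.
Let Firm A play low price with probability p. Firm B is indifferent when −2p + 4(1−p) = 6p − 10(1−p), giving p = 7/11.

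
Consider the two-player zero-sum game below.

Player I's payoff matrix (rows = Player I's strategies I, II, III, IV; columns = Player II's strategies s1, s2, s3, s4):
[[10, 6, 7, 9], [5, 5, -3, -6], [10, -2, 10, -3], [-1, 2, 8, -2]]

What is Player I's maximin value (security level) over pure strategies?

The worst-case payoff for each row is I: 6, II: -6, III: -3, IV: -2.
The best of these is 6.

6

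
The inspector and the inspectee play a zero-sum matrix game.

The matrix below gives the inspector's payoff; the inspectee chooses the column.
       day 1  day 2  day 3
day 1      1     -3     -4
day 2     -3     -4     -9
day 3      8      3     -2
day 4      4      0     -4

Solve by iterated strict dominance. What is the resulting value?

-2

Row day 4 is strictly dominated by row day 3 (8>4, 3>0, -2>-4); eliminate day 4.
Column day 2 is strictly dominated by day 3 for the inspectee (-4<-3, -9<-4, -2<3); eliminate day 2.
Row day 1 is strictly dominated by row day 3 (8>1, -2>-4); eliminate day 1.
Row day 2 is strictly dominated by row day 3 (8>-3, -2>-9); eliminate day 2.
Column day 1 is strictly dominated by day 3 for the inspectee (-2<8); eliminate day 1.
Only (day 3, day 3) remains, with payoff -2.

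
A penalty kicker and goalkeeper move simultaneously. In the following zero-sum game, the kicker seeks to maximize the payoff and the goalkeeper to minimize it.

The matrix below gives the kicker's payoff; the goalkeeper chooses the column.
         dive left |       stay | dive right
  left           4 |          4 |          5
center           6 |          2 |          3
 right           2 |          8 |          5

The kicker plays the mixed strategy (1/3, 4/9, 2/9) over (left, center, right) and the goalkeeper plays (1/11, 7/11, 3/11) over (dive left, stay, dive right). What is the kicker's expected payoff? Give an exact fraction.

403/99

Against (1/11, 7/11, 3/11), each row's expected payoff is left: 47/11; center: 29/11; right: 73/11.
Taking the (1/3, 4/9, 2/9)-weighted average: (1/3)·(47/11) + (4/9)·(29/11) + (2/9)·(73/11) = 403/99.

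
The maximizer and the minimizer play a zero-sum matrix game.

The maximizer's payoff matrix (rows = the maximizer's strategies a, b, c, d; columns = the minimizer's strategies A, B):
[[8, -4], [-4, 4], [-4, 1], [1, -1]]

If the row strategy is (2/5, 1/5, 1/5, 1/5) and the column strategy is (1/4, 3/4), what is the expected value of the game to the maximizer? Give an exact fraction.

-3/20

Against (1/4, 3/4), each row's expected payoff is a: -1; b: 2; c: -1/4; d: -1/2.
Taking the (2/5, 1/5, 1/5, 1/5)-weighted average: (2/5)·(-1) + (1/5)·(2) + (1/5)·(-1/4) + (1/5)·(-1/2) = -3/20.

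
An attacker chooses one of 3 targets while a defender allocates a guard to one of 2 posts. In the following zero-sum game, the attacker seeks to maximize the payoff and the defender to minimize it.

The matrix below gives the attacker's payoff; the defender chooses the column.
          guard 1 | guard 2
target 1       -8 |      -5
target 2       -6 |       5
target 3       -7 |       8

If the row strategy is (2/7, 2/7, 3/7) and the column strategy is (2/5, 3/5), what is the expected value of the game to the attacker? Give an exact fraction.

Against (2/5, 3/5), each row's expected payoff is target 1: -31/5; target 2: 3/5; target 3: 2.
Taking the (2/7, 2/7, 3/7)-weighted average: (2/7)·(-31/5) + (2/7)·(3/5) + (3/7)·(2) = -26/35.

-26/35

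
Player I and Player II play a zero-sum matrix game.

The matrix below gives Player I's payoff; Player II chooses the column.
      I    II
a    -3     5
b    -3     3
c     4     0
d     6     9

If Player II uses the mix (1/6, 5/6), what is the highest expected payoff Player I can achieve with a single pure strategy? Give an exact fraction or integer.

a: (-3)·(1/6) + (5)·(5/6) = 11/3.
b: (-3)·(1/6) + (3)·(5/6) = 2.
c: (4)·(1/6) + (0)·(5/6) = 2/3.
d: (6)·(1/6) + (9)·(5/6) = 17/2.
The best pure response is d with expected payoff 17/2.

17/2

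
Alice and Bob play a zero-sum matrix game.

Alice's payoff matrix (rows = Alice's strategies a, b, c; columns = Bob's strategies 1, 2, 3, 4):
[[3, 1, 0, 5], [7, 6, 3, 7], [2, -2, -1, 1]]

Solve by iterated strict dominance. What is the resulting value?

Row c is strictly dominated by row a (3>2, 1>-2, 0>-1, 5>1); eliminate c.
Column 1 is strictly dominated by 2 for Bob (1<3, 6<7); eliminate 1.
Column 2 is strictly dominated by 3 for Bob (0<1, 3<6); eliminate 2.
Column 4 is strictly dominated by 3 for Bob (0<5, 3<7); eliminate 4.
Row a is strictly dominated by row b (3>0); eliminate a.
Only (b, 3) remains, with payoff 3.

3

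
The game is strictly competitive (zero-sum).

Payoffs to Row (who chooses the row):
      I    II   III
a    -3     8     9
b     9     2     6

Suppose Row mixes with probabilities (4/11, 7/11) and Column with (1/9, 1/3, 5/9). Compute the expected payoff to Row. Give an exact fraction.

193/33

Against (1/9, 1/3, 5/9), each row's expected payoff is a: 22/3; b: 5.
Taking the (4/11, 7/11)-weighted average: (4/11)·(22/3) + (7/11)·(5) = 193/33.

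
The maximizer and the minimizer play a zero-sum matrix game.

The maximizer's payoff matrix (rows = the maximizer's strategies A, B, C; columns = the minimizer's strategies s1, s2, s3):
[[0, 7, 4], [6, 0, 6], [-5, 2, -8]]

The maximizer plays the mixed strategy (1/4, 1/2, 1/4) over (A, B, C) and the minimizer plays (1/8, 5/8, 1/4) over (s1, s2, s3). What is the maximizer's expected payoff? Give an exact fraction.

Against (1/8, 5/8, 1/4), each row's expected payoff is A: 43/8; B: 9/4; C: -11/8.
Taking the (1/4, 1/2, 1/4)-weighted average: (1/4)·(43/8) + (1/2)·(9/4) + (1/4)·(-11/8) = 17/8.

17/8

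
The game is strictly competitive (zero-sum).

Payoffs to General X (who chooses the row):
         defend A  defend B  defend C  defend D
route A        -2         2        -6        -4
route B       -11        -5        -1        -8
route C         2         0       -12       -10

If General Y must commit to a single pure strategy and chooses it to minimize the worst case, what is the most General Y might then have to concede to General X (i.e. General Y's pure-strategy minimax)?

The worst case (largest entry) in each column is defend A: 2, defend B: 2, defend C: -1, defend D: -4.
The best (smallest) of these is -4.

-4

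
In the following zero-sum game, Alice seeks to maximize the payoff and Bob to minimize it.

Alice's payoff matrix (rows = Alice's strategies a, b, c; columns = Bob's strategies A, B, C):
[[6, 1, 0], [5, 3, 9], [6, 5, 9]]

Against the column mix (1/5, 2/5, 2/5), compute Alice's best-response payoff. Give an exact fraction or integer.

a: (6)·(1/5) + (1)·(2/5) + (0)·(2/5) = 8/5.
b: (5)·(1/5) + (3)·(2/5) + (9)·(2/5) = 29/5.
c: (6)·(1/5) + (5)·(2/5) + (9)·(2/5) = 34/5.
The best pure response is c with expected payoff 34/5.

34/5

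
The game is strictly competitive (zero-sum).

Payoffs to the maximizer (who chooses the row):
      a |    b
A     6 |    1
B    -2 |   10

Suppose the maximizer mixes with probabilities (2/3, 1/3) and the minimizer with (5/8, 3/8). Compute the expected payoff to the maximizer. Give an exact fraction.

Against (5/8, 3/8), each row's expected payoff is A: 33/8; B: 5/2.
Taking the (2/3, 1/3)-weighted average: (2/3)·(33/8) + (1/3)·(5/2) = 43/12.

43/12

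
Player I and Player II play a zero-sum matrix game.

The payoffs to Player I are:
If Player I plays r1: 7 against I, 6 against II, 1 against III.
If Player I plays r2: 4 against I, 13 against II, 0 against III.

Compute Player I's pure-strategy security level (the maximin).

1

The worst-case payoff for each row is r1: 1, r2: 0.
The best of these is 1.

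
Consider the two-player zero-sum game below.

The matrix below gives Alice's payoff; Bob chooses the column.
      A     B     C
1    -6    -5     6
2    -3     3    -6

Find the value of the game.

-18/5

Column B is strictly dominated by A for Bob (it gives Alice more in every row).
The remaining 2×2 game on (1, 2) × (A, C) has no saddle point. Let Alice play 1 with probability p; indifference gives −6p − 3(1−p) = 6p − 6(1−p), so p = 1/5.
Similarly Bob's optimal q on A is 4/5, and the value is -6·(4/5) + (6)·(1/5) = -18/5.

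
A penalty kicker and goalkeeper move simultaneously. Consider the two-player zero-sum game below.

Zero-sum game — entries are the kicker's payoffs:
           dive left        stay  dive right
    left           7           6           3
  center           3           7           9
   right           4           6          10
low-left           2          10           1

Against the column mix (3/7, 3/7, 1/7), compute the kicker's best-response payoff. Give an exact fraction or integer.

left: (7)·(3/7) + (6)·(3/7) + (3)·(1/7) = 6.
center: (3)·(3/7) + (7)·(3/7) + (9)·(1/7) = 39/7.
right: (4)·(3/7) + (6)·(3/7) + (10)·(1/7) = 40/7.
low-left: (2)·(3/7) + (10)·(3/7) + (1)·(1/7) = 37/7.
The best pure response is left with expected payoff 6.

6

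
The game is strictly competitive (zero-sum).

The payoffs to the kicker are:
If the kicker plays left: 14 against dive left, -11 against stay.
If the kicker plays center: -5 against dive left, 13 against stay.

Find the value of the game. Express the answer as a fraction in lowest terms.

127/43

Row minima are -11 and -5, so the kicker's maximin is -5; column maxima are 14 and 13, so the goalkeeper's minimax is 13. These differ, so the equilibrium is in mixed strategies.
Let the kicker play left with probability p. The goalkeeper is indifferent when 14p − 5(1−p) = −11p + 13(1−p), giving p = 18/43.
Let the goalkeeper play dive left with probability q. The kicker is indifferent when 14q − 11(1−q) = −5q + 13(1−q), giving q = 24/43.
The value is 14·(24/43) + (-11)·(19/43) = 127/43.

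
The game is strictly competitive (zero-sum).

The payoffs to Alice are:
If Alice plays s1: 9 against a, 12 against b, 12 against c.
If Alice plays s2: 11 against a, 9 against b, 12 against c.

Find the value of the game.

51/5

Column c is strictly dominated by a for Bob (it gives Alice more in every row).
The remaining 2×2 game on (s1, s2) × (a, b) has no saddle point. Let Alice play s1 with probability p; indifference gives 9p + 11(1−p) = 12p + 9(1−p), so p = 2/5.
Similarly Bob's optimal q on a is 3/5, and the value is 9·(3/5) + (12)·(2/5) = 51/5.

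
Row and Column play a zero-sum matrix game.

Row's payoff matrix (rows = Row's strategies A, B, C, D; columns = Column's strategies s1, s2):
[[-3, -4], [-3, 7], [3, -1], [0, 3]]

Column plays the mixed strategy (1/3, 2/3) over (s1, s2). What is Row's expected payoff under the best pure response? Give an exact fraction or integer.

11/3

A: (-3)·(1/3) + (-4)·(2/3) = -11/3.
B: (-3)·(1/3) + (7)·(2/3) = 11/3.
C: (3)·(1/3) + (-1)·(2/3) = 1/3.
D: (0)·(1/3) + (3)·(2/3) = 2.
The best pure response is B with expected payoff 11/3.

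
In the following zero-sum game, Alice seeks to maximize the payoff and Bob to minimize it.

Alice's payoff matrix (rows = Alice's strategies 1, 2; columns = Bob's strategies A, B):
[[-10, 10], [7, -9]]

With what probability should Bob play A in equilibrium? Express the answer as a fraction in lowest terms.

19/36

Row minima are -10 and -9, so Alice's maximin is -9; column maxima are 7 and 10, so Bob's minimax is 7. These differ, so the equilibrium is in mixed strategies.
Let Bob play A with probability q. Alice is indifferent when −10q + 10(1−q) = 7q − 9(1−q), giving q = 19/36.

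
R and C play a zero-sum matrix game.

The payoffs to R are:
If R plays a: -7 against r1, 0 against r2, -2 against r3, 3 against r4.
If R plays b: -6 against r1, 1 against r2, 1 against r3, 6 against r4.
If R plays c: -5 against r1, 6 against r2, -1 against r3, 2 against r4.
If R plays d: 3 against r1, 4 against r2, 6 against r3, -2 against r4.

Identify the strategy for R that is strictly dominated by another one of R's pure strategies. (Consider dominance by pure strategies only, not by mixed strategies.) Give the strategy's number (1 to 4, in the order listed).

Compare a with b: -6 > -7, 1 > 0, 1 > -2, 6 > 3.
So b strictly dominates a for R; a is strictly dominated.

1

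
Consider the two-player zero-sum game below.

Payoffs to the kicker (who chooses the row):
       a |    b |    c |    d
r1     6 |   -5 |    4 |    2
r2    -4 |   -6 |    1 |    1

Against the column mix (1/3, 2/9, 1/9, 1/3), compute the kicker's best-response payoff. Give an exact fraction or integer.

r1: (6)·(1/3) + (-5)·(2/9) + (4)·(1/9) + (2)·(1/3) = 2.
r2: (-4)·(1/3) + (-6)·(2/9) + (1)·(1/9) + (1)·(1/3) = -20/9.
The best pure response is r1 with expected payoff 2.

2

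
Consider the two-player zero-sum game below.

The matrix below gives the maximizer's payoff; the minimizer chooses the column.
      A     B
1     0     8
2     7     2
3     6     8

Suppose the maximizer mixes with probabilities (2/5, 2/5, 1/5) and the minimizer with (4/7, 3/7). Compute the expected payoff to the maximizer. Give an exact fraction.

164/35

Against (4/7, 3/7), each row's expected payoff is 1: 24/7; 2: 34/7; 3: 48/7.
Taking the (2/5, 2/5, 1/5)-weighted average: (2/5)·(24/7) + (2/5)·(34/7) + (1/5)·(48/7) = 164/35.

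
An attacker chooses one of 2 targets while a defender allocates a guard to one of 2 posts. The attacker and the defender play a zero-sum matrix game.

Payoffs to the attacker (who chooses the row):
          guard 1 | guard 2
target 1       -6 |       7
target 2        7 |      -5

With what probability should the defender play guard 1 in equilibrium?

Row minima are -6 and -5, so the attacker's maximin is -5; column maxima are 7 and 7, so the defender's minimax is 7. These differ, so the equilibrium is in mixed strategies.
Let the defender play guard 1 with probability q. The attacker is indifferent when −6q + 7(1−q) = 7q − 5(1−q), giving q = 12/25.

12/25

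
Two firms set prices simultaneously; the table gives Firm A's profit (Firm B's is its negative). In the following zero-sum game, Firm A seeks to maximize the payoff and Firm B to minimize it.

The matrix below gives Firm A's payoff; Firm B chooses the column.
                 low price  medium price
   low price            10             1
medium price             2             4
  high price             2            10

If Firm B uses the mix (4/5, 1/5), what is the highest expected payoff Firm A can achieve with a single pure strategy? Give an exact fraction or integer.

low price: (10)·(4/5) + (1)·(1/5) = 41/5.
medium price: (2)·(4/5) + (4)·(1/5) = 12/5.
high price: (2)·(4/5) + (10)·(1/5) = 18/5.
The best pure response is low price with expected payoff 41/5.

41/5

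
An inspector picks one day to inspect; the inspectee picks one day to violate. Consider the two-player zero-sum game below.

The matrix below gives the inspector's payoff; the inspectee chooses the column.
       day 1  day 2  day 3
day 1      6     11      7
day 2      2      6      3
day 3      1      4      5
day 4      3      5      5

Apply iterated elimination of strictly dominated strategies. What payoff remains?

Column day 3 is strictly dominated by day 1 for the inspectee (6<7, 2<3, 1<5, 3<5); eliminate day 3.
Row day 3 is strictly dominated by row day 1 (6>1, 11>4); eliminate day 3.
Row day 2 is strictly dominated by row day 1 (6>2, 11>6); eliminate day 2.
Column day 2 is strictly dominated by day 1 for the inspectee (6<11, 3<5); eliminate day 2.
Row day 4 is strictly dominated by row day 1 (6>3); eliminate day 4.
Only (day 1, day 1) remains, with payoff 6.

6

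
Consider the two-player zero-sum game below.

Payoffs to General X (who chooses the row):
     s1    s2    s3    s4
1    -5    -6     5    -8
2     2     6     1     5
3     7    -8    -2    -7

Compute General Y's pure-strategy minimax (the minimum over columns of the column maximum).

The worst case (largest entry) in each column is s1: 7, s2: 6, s3: 5, s4: 5.
The best (smallest) of these is 5.

5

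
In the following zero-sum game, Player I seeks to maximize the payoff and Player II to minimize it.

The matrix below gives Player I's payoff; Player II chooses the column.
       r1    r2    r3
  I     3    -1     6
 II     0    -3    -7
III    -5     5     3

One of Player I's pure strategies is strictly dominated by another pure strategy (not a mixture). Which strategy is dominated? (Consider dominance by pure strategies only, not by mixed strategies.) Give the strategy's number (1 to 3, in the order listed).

2

Compare II with I: 3 > 0, -1 > -3, 6 > -7.
So I strictly dominates II for Player I; II is strictly dominated.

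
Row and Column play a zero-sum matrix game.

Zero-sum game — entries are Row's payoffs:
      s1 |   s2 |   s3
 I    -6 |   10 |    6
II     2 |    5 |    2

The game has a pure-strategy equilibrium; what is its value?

Row minima: -6, 2 → Row's maximin is 2.
Column maxima: 2, 10, 6 → Column's minimax is 2.
They coincide at (II, s1), so the value is 2.

2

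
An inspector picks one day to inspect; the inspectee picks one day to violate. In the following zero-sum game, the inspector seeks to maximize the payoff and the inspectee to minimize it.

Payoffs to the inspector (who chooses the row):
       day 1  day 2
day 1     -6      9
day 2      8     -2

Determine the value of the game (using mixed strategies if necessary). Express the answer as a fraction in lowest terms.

12/5

Row minima are -6 and -2, so the inspector's maximin is -2; column maxima are 8 and 9, so the inspectee's minimax is 8. These differ, so the equilibrium is in mixed strategies.
Let the inspector play day 1 with probability p. The inspectee is indifferent when −6p + 8(1−p) = 9p − 2(1−p), giving p = 2/5.
Let the inspectee play day 1 with probability q. The inspector is indifferent when −6q + 9(1−q) = 8q − 2(1−q), giving q = 11/25.
The value is -6·(11/25) + (9)·(14/25) = 12/5.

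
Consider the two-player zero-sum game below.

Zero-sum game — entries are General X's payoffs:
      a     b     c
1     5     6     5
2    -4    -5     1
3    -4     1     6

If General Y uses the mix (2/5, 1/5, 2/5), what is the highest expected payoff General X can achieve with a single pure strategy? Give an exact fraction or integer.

26/5

1: (5)·(2/5) + (6)·(1/5) + (5)·(2/5) = 26/5.
2: (-4)·(2/5) + (-5)·(1/5) + (1)·(2/5) = -11/5.
3: (-4)·(2/5) + (1)·(1/5) + (6)·(2/5) = 1.
The best pure response is 1 with expected payoff 26/5.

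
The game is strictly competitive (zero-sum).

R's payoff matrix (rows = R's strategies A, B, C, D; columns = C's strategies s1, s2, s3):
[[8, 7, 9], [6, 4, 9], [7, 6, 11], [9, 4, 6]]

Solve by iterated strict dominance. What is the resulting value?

Row B is strictly dominated by row C (7>6, 6>4, 11>9); eliminate B.
Column s1 is strictly dominated by s2 for C (7<8, 6<7, 4<9); eliminate s1.
Row D is strictly dominated by row A (7>4, 9>6); eliminate D.
Column s3 is strictly dominated by s2 for C (7<9, 6<11); eliminate s3.
Row C is strictly dominated by row A (7>6); eliminate C.
Only (A, s2) remains, with payoff 7.

7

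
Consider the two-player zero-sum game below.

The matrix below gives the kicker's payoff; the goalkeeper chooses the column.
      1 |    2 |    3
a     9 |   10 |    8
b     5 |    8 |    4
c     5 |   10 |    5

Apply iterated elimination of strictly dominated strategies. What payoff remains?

Column 2 is strictly dominated by 1 for the goalkeeper (9<10, 5<8, 5<10); eliminate 2.
Row b is strictly dominated by row a (9>5, 8>4); eliminate b.
Row c is strictly dominated by row a (9>5, 8>5); eliminate c.
Column 1 is strictly dominated by 3 for the goalkeeper (8<9); eliminate 1.
Only (a, 3) remains, with payoff 8.

8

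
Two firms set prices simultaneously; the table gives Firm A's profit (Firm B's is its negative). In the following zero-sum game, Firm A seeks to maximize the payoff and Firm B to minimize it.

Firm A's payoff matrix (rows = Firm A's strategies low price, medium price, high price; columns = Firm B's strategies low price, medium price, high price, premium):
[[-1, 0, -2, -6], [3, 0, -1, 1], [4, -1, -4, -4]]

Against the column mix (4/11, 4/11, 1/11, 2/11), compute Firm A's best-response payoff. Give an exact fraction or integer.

13/11

low price: (-1)·(4/11) + (0)·(4/11) + (-2)·(1/11) + (-6)·(2/11) = -18/11.
medium price: (3)·(4/11) + (0)·(4/11) + (-1)·(1/11) + (1)·(2/11) = 13/11.
high price: (4)·(4/11) + (-1)·(4/11) + (-4)·(1/11) + (-4)·(2/11) = 0.
The best pure response is medium price with expected payoff 13/11.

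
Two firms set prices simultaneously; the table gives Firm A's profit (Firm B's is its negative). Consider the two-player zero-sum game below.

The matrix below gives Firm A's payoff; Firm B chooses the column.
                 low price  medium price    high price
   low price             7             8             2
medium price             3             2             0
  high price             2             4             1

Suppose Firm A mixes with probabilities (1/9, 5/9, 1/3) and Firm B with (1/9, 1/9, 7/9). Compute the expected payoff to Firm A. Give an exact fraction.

Against (1/9, 1/9, 7/9), each row's expected payoff is low price: 29/9; medium price: 5/9; high price: 13/9.
Taking the (1/9, 5/9, 1/3)-weighted average: (1/9)·(29/9) + (5/9)·(5/9) + (1/3)·(13/9) = 31/27.

31/27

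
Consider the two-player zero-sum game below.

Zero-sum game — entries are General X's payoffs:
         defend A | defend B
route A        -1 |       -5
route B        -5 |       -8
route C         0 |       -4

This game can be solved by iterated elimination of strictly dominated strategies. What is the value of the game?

Column defend A is strictly dominated by defend B for General Y (-5<-1, -8<-5, -4<0); eliminate defend A.
Row route A is strictly dominated by row route C (-4>-5); eliminate route A.
Row route B is strictly dominated by row route C (-4>-8); eliminate route B.
Only (route C, defend B) remains, with payoff -4.

-4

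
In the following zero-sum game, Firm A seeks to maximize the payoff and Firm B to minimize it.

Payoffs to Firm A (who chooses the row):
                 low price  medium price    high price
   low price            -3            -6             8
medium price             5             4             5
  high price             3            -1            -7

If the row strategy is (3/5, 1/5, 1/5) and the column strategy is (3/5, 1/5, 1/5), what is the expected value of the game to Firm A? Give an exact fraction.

Against (3/5, 1/5, 1/5), each row's expected payoff is low price: -7/5; medium price: 24/5; high price: 1/5.
Taking the (3/5, 1/5, 1/5)-weighted average: (3/5)·(-7/5) + (1/5)·(24/5) + (1/5)·(1/5) = 4/25.

4/25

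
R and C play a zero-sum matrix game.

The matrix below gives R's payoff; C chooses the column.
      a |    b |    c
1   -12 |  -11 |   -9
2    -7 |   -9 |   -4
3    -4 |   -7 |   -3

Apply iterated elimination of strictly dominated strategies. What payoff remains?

-7

Row 1 is strictly dominated by row 2 (-7>-12, -9>-11, -4>-9); eliminate 1.
Row 2 is strictly dominated by row 3 (-4>-7, -7>-9, -3>-4); eliminate 2.
Column a is strictly dominated by b for C (-7<-4); eliminate a.
Column c is strictly dominated by b for C (-7<-3); eliminate c.
Only (3, b) remains, with payoff -7.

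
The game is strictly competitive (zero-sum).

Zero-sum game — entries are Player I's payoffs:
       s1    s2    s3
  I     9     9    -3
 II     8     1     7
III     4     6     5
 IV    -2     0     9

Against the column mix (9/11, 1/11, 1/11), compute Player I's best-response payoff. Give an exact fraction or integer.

I: (9)·(9/11) + (9)·(1/11) + (-3)·(1/11) = 87/11.
II: (8)·(9/11) + (1)·(1/11) + (7)·(1/11) = 80/11.
III: (4)·(9/11) + (6)·(1/11) + (5)·(1/11) = 47/11.
IV: (-2)·(9/11) + (0)·(1/11) + (9)·(1/11) = -9/11.
The best pure response is I with expected payoff 87/11.

87/11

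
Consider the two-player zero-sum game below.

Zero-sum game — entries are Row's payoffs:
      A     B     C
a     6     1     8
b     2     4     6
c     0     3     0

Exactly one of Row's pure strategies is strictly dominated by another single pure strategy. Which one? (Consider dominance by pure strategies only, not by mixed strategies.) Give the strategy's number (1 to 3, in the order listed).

Compare c with b: 2 > 0, 4 > 3, 6 > 0.
So b strictly dominates c for Row; c is strictly dominated.

3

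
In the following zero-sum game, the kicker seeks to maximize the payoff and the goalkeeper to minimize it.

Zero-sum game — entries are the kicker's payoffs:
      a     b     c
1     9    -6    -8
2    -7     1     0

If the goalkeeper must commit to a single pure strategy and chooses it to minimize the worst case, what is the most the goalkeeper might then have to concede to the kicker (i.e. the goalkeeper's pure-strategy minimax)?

The worst case (largest entry) in each column is a: 9, b: 1, c: 0.
The best (smallest) of these is 0.

0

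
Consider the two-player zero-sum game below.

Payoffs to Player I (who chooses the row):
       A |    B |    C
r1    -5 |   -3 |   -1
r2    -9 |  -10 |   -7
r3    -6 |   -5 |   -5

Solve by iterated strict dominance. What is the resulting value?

Column C is strictly dominated by A for Player II (-5<-1, -9<-7, -6<-5); eliminate C.
Row r2 is strictly dominated by row r1 (-5>-9, -3>-10); eliminate r2.
Column B is strictly dominated by A for Player II (-5<-3, -6<-5); eliminate B.
Row r3 is strictly dominated by row r1 (-5>-6); eliminate r3.
Only (r1, A) remains, with payoff -5.

-5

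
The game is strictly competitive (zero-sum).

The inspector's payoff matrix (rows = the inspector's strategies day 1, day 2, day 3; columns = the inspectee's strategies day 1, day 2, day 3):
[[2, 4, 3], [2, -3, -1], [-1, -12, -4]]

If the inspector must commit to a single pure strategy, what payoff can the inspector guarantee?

The worst-case payoff for each row is day 1: 2, day 2: -3, day 3: -12.
The best of these is 2.

2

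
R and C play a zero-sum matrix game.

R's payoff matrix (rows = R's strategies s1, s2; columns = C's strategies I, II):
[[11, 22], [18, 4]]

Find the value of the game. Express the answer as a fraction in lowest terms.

Row minima are 11 and 4, so R's maximin is 11; column maxima are 18 and 22, so C's minimax is 18. These differ, so the equilibrium is in mixed strategies.
Let R play s1 with probability p. C is indifferent when 11p + 18(1−p) = 22p + 4(1−p), giving p = 14/25.
Let C play I with probability q. R is indifferent when 11q + 22(1−q) = 18q + 4(1−q), giving q = 18/25.
The value is 11·(18/25) + (22)·(7/25) = 352/25.

352/25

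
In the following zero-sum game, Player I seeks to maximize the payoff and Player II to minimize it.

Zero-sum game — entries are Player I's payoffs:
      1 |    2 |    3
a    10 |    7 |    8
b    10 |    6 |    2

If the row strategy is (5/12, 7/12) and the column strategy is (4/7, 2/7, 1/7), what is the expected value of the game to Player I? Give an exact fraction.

172/21

Against (4/7, 2/7, 1/7), each row's expected payoff is a: 62/7; b: 54/7.
Taking the (5/12, 7/12)-weighted average: (5/12)·(62/7) + (7/12)·(54/7) = 172/21.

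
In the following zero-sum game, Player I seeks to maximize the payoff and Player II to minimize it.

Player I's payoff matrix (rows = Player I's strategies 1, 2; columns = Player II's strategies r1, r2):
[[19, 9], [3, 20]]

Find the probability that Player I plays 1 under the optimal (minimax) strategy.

17/27

Row minima are 9 and 3, so Player I's maximin is 9; column maxima are 19 and 20, so Player II's minimax is 19. These differ, so the equilibrium is in mixed strategies.
Let Player I play 1 with probability p. Player II is indifferent when 19p + 3(1−p) = 9p + 20(1−p), giving p = 17/27.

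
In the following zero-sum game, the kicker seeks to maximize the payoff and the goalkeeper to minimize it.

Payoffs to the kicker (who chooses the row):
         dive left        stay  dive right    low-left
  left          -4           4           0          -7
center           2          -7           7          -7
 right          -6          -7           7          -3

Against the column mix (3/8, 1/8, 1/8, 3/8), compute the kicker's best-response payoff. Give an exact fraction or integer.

left: (-4)·(3/8) + (4)·(1/8) + (0)·(1/8) + (-7)·(3/8) = -29/8.
center: (2)·(3/8) + (-7)·(1/8) + (7)·(1/8) + (-7)·(3/8) = -15/8.
right: (-6)·(3/8) + (-7)·(1/8) + (7)·(1/8) + (-3)·(3/8) = -27/8.
The best pure response is center with expected payoff -15/8.

-15/8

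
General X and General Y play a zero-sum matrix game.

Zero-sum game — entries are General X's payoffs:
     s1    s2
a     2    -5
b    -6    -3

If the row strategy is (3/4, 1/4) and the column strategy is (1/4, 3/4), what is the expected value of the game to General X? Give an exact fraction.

Against (1/4, 3/4), each row's expected payoff is a: -13/4; b: -15/4.
Taking the (3/4, 1/4)-weighted average: (3/4)·(-13/4) + (1/4)·(-15/4) = -27/8.

-27/8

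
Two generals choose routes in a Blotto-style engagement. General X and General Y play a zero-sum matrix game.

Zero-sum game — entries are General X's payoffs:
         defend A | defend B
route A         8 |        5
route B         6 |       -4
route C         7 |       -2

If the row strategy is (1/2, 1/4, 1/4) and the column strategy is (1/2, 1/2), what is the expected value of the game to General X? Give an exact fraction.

Against (1/2, 1/2), each row's expected payoff is route A: 13/2; route B: 1; route C: 5/2.
Taking the (1/2, 1/4, 1/4)-weighted average: (1/2)·(13/2) + (1/4)·(1) + (1/4)·(5/2) = 33/8.

33/8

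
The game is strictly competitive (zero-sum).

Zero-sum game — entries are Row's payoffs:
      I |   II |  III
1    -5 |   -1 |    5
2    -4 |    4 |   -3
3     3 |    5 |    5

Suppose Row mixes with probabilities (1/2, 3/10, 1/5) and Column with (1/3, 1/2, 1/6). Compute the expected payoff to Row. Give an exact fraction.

1/4

Against (1/3, 1/2, 1/6), each row's expected payoff is 1: -4/3; 2: 1/6; 3: 13/3.
Taking the (1/2, 3/10, 1/5)-weighted average: (1/2)·(-4/3) + (3/10)·(1/6) + (1/5)·(13/3) = 1/4.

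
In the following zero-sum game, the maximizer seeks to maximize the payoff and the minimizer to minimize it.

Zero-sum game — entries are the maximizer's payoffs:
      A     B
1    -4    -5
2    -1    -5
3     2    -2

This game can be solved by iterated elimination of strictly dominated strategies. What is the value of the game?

-2

Row 1 is strictly dominated by row 3 (2>-4, -2>-5); eliminate 1.
Column A is strictly dominated by B for the minimizer (-5<-1, -2<2); eliminate A.
Row 2 is strictly dominated by row 3 (-2>-5); eliminate 2.
Only (3, B) remains, with payoff -2.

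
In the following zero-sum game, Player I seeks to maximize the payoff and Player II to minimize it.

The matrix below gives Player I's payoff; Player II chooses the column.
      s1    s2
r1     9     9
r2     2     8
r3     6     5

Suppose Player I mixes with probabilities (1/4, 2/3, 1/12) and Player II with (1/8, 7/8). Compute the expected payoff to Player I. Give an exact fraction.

721/96

Against (1/8, 7/8), each row's expected payoff is r1: 9; r2: 29/4; r3: 41/8.
Taking the (1/4, 2/3, 1/12)-weighted average: (1/4)·(9) + (2/3)·(29/4) + (1/12)·(41/8) = 721/96.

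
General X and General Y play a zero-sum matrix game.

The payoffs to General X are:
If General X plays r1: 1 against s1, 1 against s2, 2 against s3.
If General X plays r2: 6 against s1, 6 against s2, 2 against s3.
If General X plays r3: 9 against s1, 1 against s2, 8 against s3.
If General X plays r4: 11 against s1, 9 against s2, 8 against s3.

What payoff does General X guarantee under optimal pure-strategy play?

8

Row minima: 1, 2, 1, 8 → General X's maximin is 8.
Column maxima: 11, 9, 8 → General Y's minimax is 8.
They coincide at (r4, s3), so the value is 8.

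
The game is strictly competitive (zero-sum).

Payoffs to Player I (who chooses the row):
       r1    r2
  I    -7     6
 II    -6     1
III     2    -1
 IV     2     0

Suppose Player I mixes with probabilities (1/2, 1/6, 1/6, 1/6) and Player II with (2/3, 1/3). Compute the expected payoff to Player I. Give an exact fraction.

Against (2/3, 1/3), each row's expected payoff is I: -8/3; II: -11/3; III: 1; IV: 4/3.
Taking the (1/2, 1/6, 1/6, 1/6)-weighted average: (1/2)·(-8/3) + (1/6)·(-11/3) + (1/6)·(1) + (1/6)·(4/3) = -14/9.

-14/9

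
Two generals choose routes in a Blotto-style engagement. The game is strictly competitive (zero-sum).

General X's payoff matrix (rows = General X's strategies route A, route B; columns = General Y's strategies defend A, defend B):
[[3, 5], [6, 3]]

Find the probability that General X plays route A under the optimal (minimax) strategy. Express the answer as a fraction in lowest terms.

Row minima are 3 and 3, so General X's maximin is 3; column maxima are 6 and 5, so General Y's minimax is 5. These differ, so the equilibrium is in mixed strategies.
Let General X play route A with probability p. General Y is indifferent when 3p + 6(1−p) = 5p + 3(1−p), giving p = 3/5.

3/5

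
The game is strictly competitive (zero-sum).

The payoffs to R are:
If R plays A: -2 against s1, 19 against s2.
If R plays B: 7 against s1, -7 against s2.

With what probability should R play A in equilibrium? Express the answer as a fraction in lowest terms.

Row minima are -2 and -7, so R's maximin is -2; column maxima are 7 and 19, so C's minimax is 7. These differ, so the equilibrium is in mixed strategies.
Let R play A with probability p. C is indifferent when −2p + 7(1−p) = 19p − 7(1−p), giving p = 2/5.

2/5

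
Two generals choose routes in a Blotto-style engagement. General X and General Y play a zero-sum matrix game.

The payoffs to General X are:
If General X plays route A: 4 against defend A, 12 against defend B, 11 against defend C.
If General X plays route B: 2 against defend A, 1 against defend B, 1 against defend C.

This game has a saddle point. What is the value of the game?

Row minima: 4, 1 → General X's maximin is 4.
Column maxima: 4, 12, 11 → General Y's minimax is 4.
They coincide at (route A, defend A), so the value is 4.

4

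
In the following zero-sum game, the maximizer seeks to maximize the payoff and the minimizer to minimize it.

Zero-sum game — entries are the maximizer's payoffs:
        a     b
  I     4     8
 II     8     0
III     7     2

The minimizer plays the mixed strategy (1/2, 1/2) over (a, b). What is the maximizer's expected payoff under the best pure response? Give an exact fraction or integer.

I: (4)·(1/2) + (8)·(1/2) = 6.
II: (8)·(1/2) + (0)·(1/2) = 4.
III: (7)·(1/2) + (2)·(1/2) = 9/2.
The best pure response is I with expected payoff 6.

6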